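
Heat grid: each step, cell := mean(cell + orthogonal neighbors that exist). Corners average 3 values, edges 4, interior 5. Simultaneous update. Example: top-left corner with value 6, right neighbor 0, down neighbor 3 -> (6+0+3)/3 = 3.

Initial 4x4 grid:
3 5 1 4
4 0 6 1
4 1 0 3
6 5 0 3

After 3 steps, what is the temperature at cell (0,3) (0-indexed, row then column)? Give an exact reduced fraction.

Answer: 941/360

Derivation:
Step 1: cell (0,3) = 2
Step 2: cell (0,3) = 19/6
Step 3: cell (0,3) = 941/360
Full grid after step 3:
  261/80 2237/800 7111/2400 941/360
  76/25 5919/2000 2353/1000 6331/2400
  1013/300 2679/1000 4833/2000 4987/2400
  247/72 3587/1200 2711/1200 311/144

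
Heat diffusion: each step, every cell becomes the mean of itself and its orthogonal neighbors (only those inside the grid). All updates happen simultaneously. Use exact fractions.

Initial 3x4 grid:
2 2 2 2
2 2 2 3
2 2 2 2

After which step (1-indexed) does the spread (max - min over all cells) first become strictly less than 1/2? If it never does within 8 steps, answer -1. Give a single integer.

Answer: 1

Derivation:
Step 1: max=7/3, min=2, spread=1/3
  -> spread < 1/2 first at step 1
Step 2: max=547/240, min=2, spread=67/240
Step 3: max=4757/2160, min=2, spread=437/2160
Step 4: max=1885531/864000, min=2009/1000, spread=29951/172800
Step 5: max=16767821/7776000, min=6829/3375, spread=206761/1555200
Step 6: max=6676995571/3110400000, min=10965671/5400000, spread=14430763/124416000
Step 7: max=398355741689/186624000000, min=881652727/432000000, spread=139854109/1492992000
Step 8: max=23817351890251/11197440000000, min=79611228977/38880000000, spread=7114543559/89579520000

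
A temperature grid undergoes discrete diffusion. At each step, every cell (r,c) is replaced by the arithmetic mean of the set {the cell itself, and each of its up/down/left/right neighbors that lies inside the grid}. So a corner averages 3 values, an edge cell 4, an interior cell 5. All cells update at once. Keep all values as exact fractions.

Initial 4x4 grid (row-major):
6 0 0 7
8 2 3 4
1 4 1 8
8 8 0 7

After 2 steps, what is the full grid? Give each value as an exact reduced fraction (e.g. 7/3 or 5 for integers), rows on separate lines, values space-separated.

Answer: 131/36 377/120 61/24 35/9
527/120 297/100 83/25 97/24
551/120 401/100 87/25 187/40
191/36 67/15 43/10 14/3

Derivation:
After step 1:
  14/3 2 5/2 11/3
  17/4 17/5 2 11/2
  21/4 16/5 16/5 5
  17/3 5 4 5
After step 2:
  131/36 377/120 61/24 35/9
  527/120 297/100 83/25 97/24
  551/120 401/100 87/25 187/40
  191/36 67/15 43/10 14/3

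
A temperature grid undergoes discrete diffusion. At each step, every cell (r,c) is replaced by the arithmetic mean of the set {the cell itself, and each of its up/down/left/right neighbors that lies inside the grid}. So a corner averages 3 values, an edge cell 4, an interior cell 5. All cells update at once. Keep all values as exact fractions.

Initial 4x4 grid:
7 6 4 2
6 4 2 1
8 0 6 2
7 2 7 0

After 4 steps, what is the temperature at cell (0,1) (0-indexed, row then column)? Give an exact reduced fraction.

Step 1: cell (0,1) = 21/4
Step 2: cell (0,1) = 1121/240
Step 3: cell (0,1) = 1349/288
Step 4: cell (0,1) = 963239/216000
Full grid after step 4:
  66019/12960 963239/216000 779807/216000 194849/64800
  536167/108000 792701/180000 620867/180000 159173/54000
  523139/108000 760861/180000 69867/20000 53561/18000
  60563/12960 916663/216000 255109/72000 22697/7200

Answer: 963239/216000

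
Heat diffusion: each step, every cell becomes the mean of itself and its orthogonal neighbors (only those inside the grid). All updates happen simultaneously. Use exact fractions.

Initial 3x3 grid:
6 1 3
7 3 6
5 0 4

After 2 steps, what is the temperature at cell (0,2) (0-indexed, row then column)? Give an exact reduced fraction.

Step 1: cell (0,2) = 10/3
Step 2: cell (0,2) = 127/36
Full grid after step 2:
  79/18 293/80 127/36
  1039/240 189/50 211/60
  49/12 103/30 31/9

Answer: 127/36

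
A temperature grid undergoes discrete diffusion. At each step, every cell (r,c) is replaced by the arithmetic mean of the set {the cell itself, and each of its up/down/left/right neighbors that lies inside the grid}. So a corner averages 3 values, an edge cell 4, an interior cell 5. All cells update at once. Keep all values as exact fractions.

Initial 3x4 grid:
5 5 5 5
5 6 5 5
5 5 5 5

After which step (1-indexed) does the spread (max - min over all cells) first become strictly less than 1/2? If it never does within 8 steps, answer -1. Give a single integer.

Step 1: max=21/4, min=5, spread=1/4
  -> spread < 1/2 first at step 1
Step 2: max=523/100, min=5, spread=23/100
Step 3: max=24811/4800, min=2013/400, spread=131/960
Step 4: max=222551/43200, min=36391/7200, spread=841/8640
Step 5: max=88942051/17280000, min=7293373/1440000, spread=56863/691200
Step 6: max=799134341/155520000, min=65789543/12960000, spread=386393/6220800
Step 7: max=319433723131/62208000000, min=26340358813/5184000000, spread=26795339/497664000
Step 8: max=19146215714129/3732480000000, min=1582286149667/311040000000, spread=254051069/5971968000

Answer: 1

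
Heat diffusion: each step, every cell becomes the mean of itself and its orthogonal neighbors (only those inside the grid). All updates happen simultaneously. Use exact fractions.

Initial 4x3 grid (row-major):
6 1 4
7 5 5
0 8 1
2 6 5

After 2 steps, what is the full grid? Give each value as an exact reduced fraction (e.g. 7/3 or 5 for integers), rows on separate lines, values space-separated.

Answer: 79/18 43/10 133/36
1117/240 429/100 511/120
185/48 469/100 33/8
73/18 191/48 14/3

Derivation:
After step 1:
  14/3 4 10/3
  9/2 26/5 15/4
  17/4 4 19/4
  8/3 21/4 4
After step 2:
  79/18 43/10 133/36
  1117/240 429/100 511/120
  185/48 469/100 33/8
  73/18 191/48 14/3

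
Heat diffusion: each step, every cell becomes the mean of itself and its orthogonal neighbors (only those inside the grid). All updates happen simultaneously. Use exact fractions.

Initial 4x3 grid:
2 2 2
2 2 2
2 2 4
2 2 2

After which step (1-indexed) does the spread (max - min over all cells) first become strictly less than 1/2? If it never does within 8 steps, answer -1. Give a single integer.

Answer: 3

Derivation:
Step 1: max=8/3, min=2, spread=2/3
Step 2: max=151/60, min=2, spread=31/60
Step 3: max=1291/540, min=2, spread=211/540
  -> spread < 1/2 first at step 3
Step 4: max=124897/54000, min=1847/900, spread=14077/54000
Step 5: max=1112407/486000, min=111683/54000, spread=5363/24300
Step 6: max=32900809/14580000, min=62869/30000, spread=93859/583200
Step 7: max=1959874481/874800000, min=102536467/48600000, spread=4568723/34992000
Step 8: max=116756435629/52488000000, min=3097618889/1458000000, spread=8387449/83980800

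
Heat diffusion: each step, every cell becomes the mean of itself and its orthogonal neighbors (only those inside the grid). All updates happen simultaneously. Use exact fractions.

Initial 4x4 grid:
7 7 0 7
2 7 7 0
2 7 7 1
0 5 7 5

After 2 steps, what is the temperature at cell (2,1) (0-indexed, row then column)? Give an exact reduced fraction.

Answer: 249/50

Derivation:
Step 1: cell (2,1) = 28/5
Step 2: cell (2,1) = 249/50
Full grid after step 2:
  181/36 131/24 511/120 34/9
  223/48 511/100 5 203/60
  911/240 249/50 497/100 257/60
  59/18 1121/240 1253/240 163/36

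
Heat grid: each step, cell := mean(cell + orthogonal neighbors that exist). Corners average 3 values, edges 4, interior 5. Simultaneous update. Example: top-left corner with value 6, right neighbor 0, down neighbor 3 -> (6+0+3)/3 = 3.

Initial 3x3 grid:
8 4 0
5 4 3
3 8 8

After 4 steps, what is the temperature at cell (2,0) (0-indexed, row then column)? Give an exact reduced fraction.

Step 1: cell (2,0) = 16/3
Step 2: cell (2,0) = 193/36
Step 3: cell (2,0) = 11603/2160
Step 4: cell (2,0) = 674461/129600
Full grid after step 4:
  75967/16200 160013/36000 545761/129600
  179513/36000 853297/180000 3927937/864000
  674461/129600 4409437/864000 316643/64800

Answer: 674461/129600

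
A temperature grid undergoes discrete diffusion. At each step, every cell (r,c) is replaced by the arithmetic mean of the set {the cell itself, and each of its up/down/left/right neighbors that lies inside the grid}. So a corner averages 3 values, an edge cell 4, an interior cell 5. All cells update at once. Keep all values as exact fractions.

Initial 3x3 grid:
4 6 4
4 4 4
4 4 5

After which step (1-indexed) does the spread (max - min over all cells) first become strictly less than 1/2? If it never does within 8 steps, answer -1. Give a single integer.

Answer: 2

Derivation:
Step 1: max=14/3, min=4, spread=2/3
Step 2: max=547/120, min=49/12, spread=19/40
  -> spread < 1/2 first at step 2
Step 3: max=9679/2160, min=3023/720, spread=61/216
Step 4: max=573113/129600, min=182521/43200, spread=511/2592
Step 5: max=34252111/7776000, min=11058287/2592000, spread=4309/31104
Step 6: max=2043591017/466560000, min=666074089/155520000, spread=36295/373248
Step 7: max=122277658399/27993600000, min=40122192383/9331200000, spread=305773/4478976
Step 8: max=7317973692953/1679616000000, min=2412491741401/559872000000, spread=2575951/53747712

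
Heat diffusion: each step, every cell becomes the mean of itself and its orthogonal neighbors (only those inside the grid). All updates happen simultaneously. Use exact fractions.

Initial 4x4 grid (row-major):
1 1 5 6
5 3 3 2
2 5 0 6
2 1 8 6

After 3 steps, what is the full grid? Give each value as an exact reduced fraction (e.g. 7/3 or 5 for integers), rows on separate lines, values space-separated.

Answer: 3067/1080 20717/7200 25349/7200 997/270
19337/7200 9517/3000 1247/375 29099/7200
4349/1440 2237/750 11927/3000 29347/7200
382/135 5099/1440 27967/7200 5057/1080

Derivation:
After step 1:
  7/3 5/2 15/4 13/3
  11/4 17/5 13/5 17/4
  7/2 11/5 22/5 7/2
  5/3 4 15/4 20/3
After step 2:
  91/36 719/240 791/240 37/9
  719/240 269/100 92/25 881/240
  607/240 7/2 329/100 1129/240
  55/18 697/240 1129/240 167/36
After step 3:
  3067/1080 20717/7200 25349/7200 997/270
  19337/7200 9517/3000 1247/375 29099/7200
  4349/1440 2237/750 11927/3000 29347/7200
  382/135 5099/1440 27967/7200 5057/1080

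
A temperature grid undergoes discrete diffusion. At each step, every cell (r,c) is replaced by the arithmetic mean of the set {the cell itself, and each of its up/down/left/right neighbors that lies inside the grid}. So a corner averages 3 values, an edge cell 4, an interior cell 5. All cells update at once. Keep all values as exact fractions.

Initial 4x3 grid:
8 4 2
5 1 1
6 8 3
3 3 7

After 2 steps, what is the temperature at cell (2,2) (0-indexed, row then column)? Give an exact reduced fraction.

Answer: 451/120

Derivation:
Step 1: cell (2,2) = 19/4
Step 2: cell (2,2) = 451/120
Full grid after step 2:
  173/36 311/80 47/18
  599/120 37/10 379/120
  187/40 47/10 451/120
  59/12 1067/240 43/9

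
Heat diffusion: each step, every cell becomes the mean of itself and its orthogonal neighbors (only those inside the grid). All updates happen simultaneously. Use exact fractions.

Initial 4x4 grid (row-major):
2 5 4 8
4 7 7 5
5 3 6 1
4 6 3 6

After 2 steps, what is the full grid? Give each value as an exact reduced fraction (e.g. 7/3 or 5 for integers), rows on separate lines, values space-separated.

Answer: 38/9 581/120 659/120 203/36
521/120 127/25 21/4 1273/240
189/40 113/25 499/100 205/48
13/3 393/80 199/48 157/36

Derivation:
After step 1:
  11/3 9/2 6 17/3
  9/2 26/5 29/5 21/4
  4 27/5 4 9/2
  5 4 21/4 10/3
After step 2:
  38/9 581/120 659/120 203/36
  521/120 127/25 21/4 1273/240
  189/40 113/25 499/100 205/48
  13/3 393/80 199/48 157/36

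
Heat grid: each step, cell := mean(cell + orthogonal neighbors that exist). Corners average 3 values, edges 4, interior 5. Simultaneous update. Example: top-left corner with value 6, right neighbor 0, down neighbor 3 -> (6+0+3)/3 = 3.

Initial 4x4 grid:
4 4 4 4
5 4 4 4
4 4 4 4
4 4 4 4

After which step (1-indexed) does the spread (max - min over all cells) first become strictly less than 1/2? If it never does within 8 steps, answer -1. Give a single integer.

Answer: 1

Derivation:
Step 1: max=13/3, min=4, spread=1/3
  -> spread < 1/2 first at step 1
Step 2: max=511/120, min=4, spread=31/120
Step 3: max=4531/1080, min=4, spread=211/1080
Step 4: max=448843/108000, min=4, spread=16843/108000
Step 5: max=4026643/972000, min=36079/9000, spread=130111/972000
Step 6: max=120282367/29160000, min=2167159/540000, spread=3255781/29160000
Step 7: max=3599553691/874800000, min=2171107/540000, spread=82360351/874800000
Step 8: max=107727316891/26244000000, min=391306441/97200000, spread=2074577821/26244000000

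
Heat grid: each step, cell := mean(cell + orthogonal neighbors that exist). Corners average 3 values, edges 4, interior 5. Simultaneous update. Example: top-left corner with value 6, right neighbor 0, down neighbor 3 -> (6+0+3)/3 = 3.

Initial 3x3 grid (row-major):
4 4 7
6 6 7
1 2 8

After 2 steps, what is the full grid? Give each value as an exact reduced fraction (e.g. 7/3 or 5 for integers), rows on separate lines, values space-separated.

After step 1:
  14/3 21/4 6
  17/4 5 7
  3 17/4 17/3
After step 2:
  85/18 251/48 73/12
  203/48 103/20 71/12
  23/6 215/48 203/36

Answer: 85/18 251/48 73/12
203/48 103/20 71/12
23/6 215/48 203/36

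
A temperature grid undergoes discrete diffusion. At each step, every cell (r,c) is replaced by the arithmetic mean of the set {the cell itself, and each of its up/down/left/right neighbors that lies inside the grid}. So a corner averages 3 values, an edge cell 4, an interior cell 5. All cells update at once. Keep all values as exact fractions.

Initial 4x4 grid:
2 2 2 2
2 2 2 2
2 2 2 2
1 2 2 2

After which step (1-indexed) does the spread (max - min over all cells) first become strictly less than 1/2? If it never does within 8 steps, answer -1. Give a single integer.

Answer: 1

Derivation:
Step 1: max=2, min=5/3, spread=1/3
  -> spread < 1/2 first at step 1
Step 2: max=2, min=31/18, spread=5/18
Step 3: max=2, min=391/216, spread=41/216
Step 4: max=2, min=11917/6480, spread=1043/6480
Step 5: max=2, min=363247/194400, spread=25553/194400
Step 6: max=35921/18000, min=10992541/5832000, spread=645863/5832000
Step 7: max=239029/120000, min=332278309/174960000, spread=16225973/174960000
Step 8: max=107299/54000, min=10020122017/5248800000, spread=409340783/5248800000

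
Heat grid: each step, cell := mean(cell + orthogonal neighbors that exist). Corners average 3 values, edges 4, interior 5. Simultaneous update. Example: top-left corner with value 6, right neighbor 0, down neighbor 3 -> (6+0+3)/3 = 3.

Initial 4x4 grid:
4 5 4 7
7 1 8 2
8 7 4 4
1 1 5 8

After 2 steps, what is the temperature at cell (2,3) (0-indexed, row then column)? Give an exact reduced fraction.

Step 1: cell (2,3) = 9/2
Step 2: cell (2,3) = 1261/240
Full grid after step 2:
  83/18 613/120 529/120 187/36
  1301/240 221/50 21/4 1073/240
  1097/240 493/100 113/25 1261/240
  151/36 233/60 289/60 44/9

Answer: 1261/240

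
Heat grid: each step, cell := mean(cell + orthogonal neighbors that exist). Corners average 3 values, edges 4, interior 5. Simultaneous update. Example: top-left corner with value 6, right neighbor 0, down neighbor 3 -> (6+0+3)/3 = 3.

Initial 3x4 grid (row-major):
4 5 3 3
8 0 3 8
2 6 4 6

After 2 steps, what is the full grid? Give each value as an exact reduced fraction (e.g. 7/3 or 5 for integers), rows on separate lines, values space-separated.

After step 1:
  17/3 3 7/2 14/3
  7/2 22/5 18/5 5
  16/3 3 19/4 6
After step 2:
  73/18 497/120 443/120 79/18
  189/40 7/2 17/4 289/60
  71/18 1049/240 347/80 21/4

Answer: 73/18 497/120 443/120 79/18
189/40 7/2 17/4 289/60
71/18 1049/240 347/80 21/4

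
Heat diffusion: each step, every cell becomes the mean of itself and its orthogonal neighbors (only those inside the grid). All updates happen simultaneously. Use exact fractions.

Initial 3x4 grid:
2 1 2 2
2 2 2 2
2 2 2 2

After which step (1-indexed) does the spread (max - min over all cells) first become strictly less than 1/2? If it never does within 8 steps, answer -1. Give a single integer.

Answer: 1

Derivation:
Step 1: max=2, min=5/3, spread=1/3
  -> spread < 1/2 first at step 1
Step 2: max=2, min=209/120, spread=31/120
Step 3: max=2, min=1949/1080, spread=211/1080
Step 4: max=3553/1800, min=199103/108000, spread=14077/108000
Step 5: max=212317/108000, min=1803593/972000, spread=5363/48600
Step 6: max=117131/60000, min=54579191/29160000, spread=93859/1166400
Step 7: max=189063533/97200000, min=3288925519/1749600000, spread=4568723/69984000
Step 8: max=5650381111/2916000000, min=198171564371/104976000000, spread=8387449/167961600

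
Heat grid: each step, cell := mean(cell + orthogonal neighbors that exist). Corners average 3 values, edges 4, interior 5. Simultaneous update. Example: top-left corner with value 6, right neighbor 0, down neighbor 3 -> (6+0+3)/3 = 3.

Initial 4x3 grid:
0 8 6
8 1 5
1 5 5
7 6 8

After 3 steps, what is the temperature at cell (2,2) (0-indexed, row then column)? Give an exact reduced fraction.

Step 1: cell (2,2) = 23/4
Step 2: cell (2,2) = 299/60
Step 3: cell (2,2) = 493/90
Full grid after step 3:
  4927/1080 2555/576 11099/2160
  5899/1440 587/120 3437/720
  6983/1440 1877/400 493/90
  10621/2160 2669/480 5923/1080

Answer: 493/90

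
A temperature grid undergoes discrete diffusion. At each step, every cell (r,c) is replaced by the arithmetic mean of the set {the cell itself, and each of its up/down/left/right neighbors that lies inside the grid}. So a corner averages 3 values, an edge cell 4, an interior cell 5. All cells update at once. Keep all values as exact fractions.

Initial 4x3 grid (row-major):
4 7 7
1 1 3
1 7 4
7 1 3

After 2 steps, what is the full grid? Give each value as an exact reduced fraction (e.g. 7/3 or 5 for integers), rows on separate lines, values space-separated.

After step 1:
  4 19/4 17/3
  7/4 19/5 15/4
  4 14/5 17/4
  3 9/2 8/3
After step 2:
  7/2 1093/240 85/18
  271/80 337/100 131/30
  231/80 387/100 101/30
  23/6 389/120 137/36

Answer: 7/2 1093/240 85/18
271/80 337/100 131/30
231/80 387/100 101/30
23/6 389/120 137/36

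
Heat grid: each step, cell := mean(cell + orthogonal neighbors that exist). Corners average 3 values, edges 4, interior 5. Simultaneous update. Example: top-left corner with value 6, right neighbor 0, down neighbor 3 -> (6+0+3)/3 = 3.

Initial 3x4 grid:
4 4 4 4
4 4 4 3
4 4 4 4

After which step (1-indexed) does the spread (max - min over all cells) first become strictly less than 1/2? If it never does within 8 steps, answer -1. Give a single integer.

Answer: 1

Derivation:
Step 1: max=4, min=11/3, spread=1/3
  -> spread < 1/2 first at step 1
Step 2: max=4, min=893/240, spread=67/240
Step 3: max=4, min=8203/2160, spread=437/2160
Step 4: max=3991/1000, min=3298469/864000, spread=29951/172800
Step 5: max=13421/3375, min=29888179/7776000, spread=206761/1555200
Step 6: max=21434329/5400000, min=11985404429/3110400000, spread=14430763/124416000
Step 7: max=1710347273/432000000, min=721388258311/186624000000, spread=139854109/1492992000
Step 8: max=153668771023/38880000000, min=43367288109749/11197440000000, spread=7114543559/89579520000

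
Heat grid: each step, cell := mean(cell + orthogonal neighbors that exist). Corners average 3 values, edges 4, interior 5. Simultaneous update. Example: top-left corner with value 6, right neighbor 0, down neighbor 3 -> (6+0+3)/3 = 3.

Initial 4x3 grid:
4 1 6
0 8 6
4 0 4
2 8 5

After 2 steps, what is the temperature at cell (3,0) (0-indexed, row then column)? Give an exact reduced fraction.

Answer: 119/36

Derivation:
Step 1: cell (3,0) = 14/3
Step 2: cell (3,0) = 119/36
Full grid after step 2:
  125/36 55/16 181/36
  61/24 451/100 205/48
  449/120 84/25 1213/240
  119/36 1133/240 79/18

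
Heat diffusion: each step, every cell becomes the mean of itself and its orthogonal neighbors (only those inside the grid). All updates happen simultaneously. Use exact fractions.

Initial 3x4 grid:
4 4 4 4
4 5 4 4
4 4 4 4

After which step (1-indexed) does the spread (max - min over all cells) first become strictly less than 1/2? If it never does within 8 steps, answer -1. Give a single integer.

Answer: 1

Derivation:
Step 1: max=17/4, min=4, spread=1/4
  -> spread < 1/2 first at step 1
Step 2: max=423/100, min=4, spread=23/100
Step 3: max=20011/4800, min=1613/400, spread=131/960
Step 4: max=179351/43200, min=29191/7200, spread=841/8640
Step 5: max=71662051/17280000, min=5853373/1440000, spread=56863/691200
Step 6: max=643614341/155520000, min=52829543/12960000, spread=386393/6220800
Step 7: max=257225723131/62208000000, min=21156358813/5184000000, spread=26795339/497664000
Step 8: max=15413735714129/3732480000000, min=1271246149667/311040000000, spread=254051069/5971968000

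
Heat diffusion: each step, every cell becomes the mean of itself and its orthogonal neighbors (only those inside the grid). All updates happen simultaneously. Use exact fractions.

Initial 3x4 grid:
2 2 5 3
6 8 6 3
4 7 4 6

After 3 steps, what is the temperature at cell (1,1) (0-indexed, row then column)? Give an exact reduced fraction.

Answer: 2023/400

Derivation:
Step 1: cell (1,1) = 29/5
Step 2: cell (1,1) = 26/5
Step 3: cell (1,1) = 2023/400
Full grid after step 3:
  9713/2160 6487/1440 6383/1440 9187/2160
  1189/240 2023/400 1937/400 2207/480
  5819/1080 3901/720 941/180 1309/270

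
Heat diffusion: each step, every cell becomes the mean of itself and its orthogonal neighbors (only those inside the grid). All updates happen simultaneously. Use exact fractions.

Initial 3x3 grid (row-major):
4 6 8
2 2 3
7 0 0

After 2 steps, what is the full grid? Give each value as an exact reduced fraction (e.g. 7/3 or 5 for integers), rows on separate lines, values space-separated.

After step 1:
  4 5 17/3
  15/4 13/5 13/4
  3 9/4 1
After step 2:
  17/4 259/60 167/36
  267/80 337/100 751/240
  3 177/80 13/6

Answer: 17/4 259/60 167/36
267/80 337/100 751/240
3 177/80 13/6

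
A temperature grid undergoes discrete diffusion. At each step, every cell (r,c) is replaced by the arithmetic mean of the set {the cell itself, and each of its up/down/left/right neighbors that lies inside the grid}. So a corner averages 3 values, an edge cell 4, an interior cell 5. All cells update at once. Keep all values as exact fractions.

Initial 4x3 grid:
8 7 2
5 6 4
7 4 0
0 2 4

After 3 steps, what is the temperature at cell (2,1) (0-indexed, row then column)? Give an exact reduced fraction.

Step 1: cell (2,1) = 19/5
Step 2: cell (2,1) = 37/10
Step 3: cell (2,1) = 373/100
Full grid after step 3:
  12517/2160 5041/960 9887/2160
  3793/720 1881/400 361/90
  1007/240 373/100 391/120
  619/180 1463/480 331/120

Answer: 373/100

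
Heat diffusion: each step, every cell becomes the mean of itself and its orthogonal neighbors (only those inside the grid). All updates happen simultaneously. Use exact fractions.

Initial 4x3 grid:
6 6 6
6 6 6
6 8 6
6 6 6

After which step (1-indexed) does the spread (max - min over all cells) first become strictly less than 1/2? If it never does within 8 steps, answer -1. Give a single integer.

Step 1: max=13/2, min=6, spread=1/2
Step 2: max=323/50, min=6, spread=23/50
  -> spread < 1/2 first at step 2
Step 3: max=15211/2400, min=1213/200, spread=131/480
Step 4: max=136151/21600, min=21991/3600, spread=841/4320
Step 5: max=54382051/8640000, min=4413373/720000, spread=56863/345600
Step 6: max=488094341/77760000, min=39869543/6480000, spread=386393/3110400
Step 7: max=195017723131/31104000000, min=15972358813/2592000000, spread=26795339/248832000
Step 8: max=11681255714129/1866240000000, min=960206149667/155520000000, spread=254051069/2985984000

Answer: 2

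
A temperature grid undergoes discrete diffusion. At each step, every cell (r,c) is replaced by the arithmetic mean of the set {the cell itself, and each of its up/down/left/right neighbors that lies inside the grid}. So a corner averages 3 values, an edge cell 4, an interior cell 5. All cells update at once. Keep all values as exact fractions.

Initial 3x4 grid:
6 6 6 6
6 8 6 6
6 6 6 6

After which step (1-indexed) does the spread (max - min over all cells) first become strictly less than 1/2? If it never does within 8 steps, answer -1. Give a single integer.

Step 1: max=13/2, min=6, spread=1/2
Step 2: max=323/50, min=6, spread=23/50
  -> spread < 1/2 first at step 2
Step 3: max=15211/2400, min=1213/200, spread=131/480
Step 4: max=136151/21600, min=21991/3600, spread=841/4320
Step 5: max=54382051/8640000, min=4413373/720000, spread=56863/345600
Step 6: max=488094341/77760000, min=39869543/6480000, spread=386393/3110400
Step 7: max=195017723131/31104000000, min=15972358813/2592000000, spread=26795339/248832000
Step 8: max=11681255714129/1866240000000, min=960206149667/155520000000, spread=254051069/2985984000

Answer: 2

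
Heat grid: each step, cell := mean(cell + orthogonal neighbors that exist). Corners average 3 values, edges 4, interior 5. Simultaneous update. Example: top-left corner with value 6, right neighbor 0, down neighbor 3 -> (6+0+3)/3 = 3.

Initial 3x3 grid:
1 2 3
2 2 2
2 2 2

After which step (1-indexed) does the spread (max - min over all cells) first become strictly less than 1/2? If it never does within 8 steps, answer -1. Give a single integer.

Step 1: max=7/3, min=5/3, spread=2/3
Step 2: max=79/36, min=65/36, spread=7/18
  -> spread < 1/2 first at step 2
Step 3: max=913/432, min=815/432, spread=49/216
Step 4: max=14335/6912, min=13313/6912, spread=511/3456
Step 5: max=170197/82944, min=161579/82944, spread=4309/41472
Step 6: max=2026951/995328, min=1954361/995328, spread=36295/497664
Step 7: max=24193645/11943936, min=23582099/11943936, spread=305773/5971968
Step 8: max=289230415/143327232, min=284078513/143327232, spread=2575951/71663616

Answer: 2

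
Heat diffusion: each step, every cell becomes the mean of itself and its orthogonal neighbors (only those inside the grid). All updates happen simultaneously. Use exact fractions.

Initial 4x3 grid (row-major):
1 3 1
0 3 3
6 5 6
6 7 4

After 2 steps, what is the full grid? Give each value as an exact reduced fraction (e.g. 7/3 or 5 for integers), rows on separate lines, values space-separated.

After step 1:
  4/3 2 7/3
  5/2 14/5 13/4
  17/4 27/5 9/2
  19/3 11/2 17/3
After step 2:
  35/18 127/60 91/36
  653/240 319/100 773/240
  1109/240 449/100 1129/240
  193/36 229/40 47/9

Answer: 35/18 127/60 91/36
653/240 319/100 773/240
1109/240 449/100 1129/240
193/36 229/40 47/9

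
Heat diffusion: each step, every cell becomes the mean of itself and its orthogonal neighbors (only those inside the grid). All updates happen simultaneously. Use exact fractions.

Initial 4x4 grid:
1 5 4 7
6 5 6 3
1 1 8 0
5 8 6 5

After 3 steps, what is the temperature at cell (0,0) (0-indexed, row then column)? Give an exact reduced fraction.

Step 1: cell (0,0) = 4
Step 2: cell (0,0) = 11/3
Step 3: cell (0,0) = 2857/720
Full grid after step 3:
  2857/720 10313/2400 6719/1440 10057/2160
  4699/1200 8619/2000 27811/6000 1607/360
  14717/3600 27307/6000 27421/6000 1637/360
  9721/2160 33829/7200 7169/1440 9847/2160

Answer: 2857/720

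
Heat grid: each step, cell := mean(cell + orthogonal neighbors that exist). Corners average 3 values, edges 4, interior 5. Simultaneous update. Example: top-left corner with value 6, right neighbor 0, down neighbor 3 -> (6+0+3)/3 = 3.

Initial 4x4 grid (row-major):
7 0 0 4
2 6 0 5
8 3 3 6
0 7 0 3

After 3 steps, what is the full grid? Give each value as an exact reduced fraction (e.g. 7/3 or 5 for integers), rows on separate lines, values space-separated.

After step 1:
  3 13/4 1 3
  23/4 11/5 14/5 15/4
  13/4 27/5 12/5 17/4
  5 5/2 13/4 3
After step 2:
  4 189/80 201/80 31/12
  71/20 97/25 243/100 69/20
  97/20 63/20 181/50 67/20
  43/12 323/80 223/80 7/2
After step 3:
  793/240 2551/800 5933/2400 2051/720
  407/100 6149/2000 6357/2000 443/150
  227/60 1563/400 1227/400 87/25
  2993/720 1627/480 2789/800 257/80

Answer: 793/240 2551/800 5933/2400 2051/720
407/100 6149/2000 6357/2000 443/150
227/60 1563/400 1227/400 87/25
2993/720 1627/480 2789/800 257/80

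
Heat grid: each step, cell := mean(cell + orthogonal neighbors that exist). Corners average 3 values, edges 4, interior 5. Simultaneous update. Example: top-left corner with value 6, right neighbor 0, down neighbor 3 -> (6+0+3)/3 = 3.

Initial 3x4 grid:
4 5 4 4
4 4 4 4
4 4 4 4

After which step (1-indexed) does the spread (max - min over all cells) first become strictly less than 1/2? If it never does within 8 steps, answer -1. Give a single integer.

Step 1: max=13/3, min=4, spread=1/3
  -> spread < 1/2 first at step 1
Step 2: max=511/120, min=4, spread=31/120
Step 3: max=4531/1080, min=4, spread=211/1080
Step 4: max=448897/108000, min=7247/1800, spread=14077/108000
Step 5: max=4028407/972000, min=435683/108000, spread=5363/48600
Step 6: max=120380809/29160000, min=242869/60000, spread=93859/1166400
Step 7: max=7208674481/1749600000, min=394136467/97200000, spread=4568723/69984000
Step 8: max=431684435629/104976000000, min=11845618889/2916000000, spread=8387449/167961600

Answer: 1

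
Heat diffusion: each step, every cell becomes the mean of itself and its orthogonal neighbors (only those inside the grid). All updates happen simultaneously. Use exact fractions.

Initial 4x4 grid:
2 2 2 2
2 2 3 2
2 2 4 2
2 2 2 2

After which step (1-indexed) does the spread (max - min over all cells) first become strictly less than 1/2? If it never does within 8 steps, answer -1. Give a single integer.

Step 1: max=13/5, min=2, spread=3/5
Step 2: max=63/25, min=2, spread=13/25
Step 3: max=5717/2400, min=493/240, spread=787/2400
  -> spread < 1/2 first at step 3
Step 4: max=50657/21600, min=15103/7200, spread=1337/5400
Step 5: max=5040593/2160000, min=458317/216000, spread=457423/2160000
Step 6: max=45106733/19440000, min=2780471/1296000, spread=849917/4860000
Step 7: max=1344992027/583200000, min=419826133/194400000, spread=21378407/145800000
Step 8: max=40178645837/17496000000, min=12672785683/5832000000, spread=540072197/4374000000

Answer: 3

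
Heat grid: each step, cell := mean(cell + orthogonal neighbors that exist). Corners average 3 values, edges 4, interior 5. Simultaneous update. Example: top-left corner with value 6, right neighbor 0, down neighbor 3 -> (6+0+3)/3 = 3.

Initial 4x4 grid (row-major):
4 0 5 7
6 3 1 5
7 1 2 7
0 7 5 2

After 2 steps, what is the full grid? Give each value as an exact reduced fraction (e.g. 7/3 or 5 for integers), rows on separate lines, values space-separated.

After step 1:
  10/3 3 13/4 17/3
  5 11/5 16/5 5
  7/2 4 16/5 4
  14/3 13/4 4 14/3
After step 2:
  34/9 707/240 907/240 167/36
  421/120 87/25 337/100 67/15
  103/24 323/100 92/25 253/60
  137/36 191/48 907/240 38/9

Answer: 34/9 707/240 907/240 167/36
421/120 87/25 337/100 67/15
103/24 323/100 92/25 253/60
137/36 191/48 907/240 38/9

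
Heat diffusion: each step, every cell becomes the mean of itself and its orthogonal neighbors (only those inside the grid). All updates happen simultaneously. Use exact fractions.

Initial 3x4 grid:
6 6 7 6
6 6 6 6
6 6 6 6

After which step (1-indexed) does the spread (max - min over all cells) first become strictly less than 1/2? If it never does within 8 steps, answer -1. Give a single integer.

Step 1: max=19/3, min=6, spread=1/3
  -> spread < 1/2 first at step 1
Step 2: max=751/120, min=6, spread=31/120
Step 3: max=6691/1080, min=6, spread=211/1080
Step 4: max=664897/108000, min=10847/1800, spread=14077/108000
Step 5: max=5972407/972000, min=651683/108000, spread=5363/48600
Step 6: max=178700809/29160000, min=362869/60000, spread=93859/1166400
Step 7: max=10707874481/1749600000, min=588536467/97200000, spread=4568723/69984000
Step 8: max=641636435629/104976000000, min=17677618889/2916000000, spread=8387449/167961600

Answer: 1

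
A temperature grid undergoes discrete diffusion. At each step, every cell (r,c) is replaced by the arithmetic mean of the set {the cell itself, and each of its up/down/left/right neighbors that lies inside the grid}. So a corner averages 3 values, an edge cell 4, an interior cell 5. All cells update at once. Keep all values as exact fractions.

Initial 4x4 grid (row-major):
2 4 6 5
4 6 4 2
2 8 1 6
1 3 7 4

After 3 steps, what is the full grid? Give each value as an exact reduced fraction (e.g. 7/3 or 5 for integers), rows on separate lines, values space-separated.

Answer: 4381/1080 6037/1440 32177/7200 9143/2160
1097/288 13087/3000 25313/6000 7913/1800
9203/2400 7887/2000 1699/375 301/72
167/48 1241/300 751/180 1229/270

Derivation:
After step 1:
  10/3 9/2 19/4 13/3
  7/2 26/5 19/5 17/4
  15/4 4 26/5 13/4
  2 19/4 15/4 17/3
After step 2:
  34/9 1067/240 1043/240 40/9
  947/240 21/5 116/25 469/120
  53/16 229/50 4 551/120
  7/2 29/8 581/120 38/9
After step 3:
  4381/1080 6037/1440 32177/7200 9143/2160
  1097/288 13087/3000 25313/6000 7913/1800
  9203/2400 7887/2000 1699/375 301/72
  167/48 1241/300 751/180 1229/270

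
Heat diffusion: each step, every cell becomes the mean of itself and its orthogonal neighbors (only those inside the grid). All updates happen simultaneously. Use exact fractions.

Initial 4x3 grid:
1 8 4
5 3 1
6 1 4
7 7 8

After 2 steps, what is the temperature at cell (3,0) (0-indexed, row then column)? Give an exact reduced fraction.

Step 1: cell (3,0) = 20/3
Step 2: cell (3,0) = 103/18
Full grid after step 2:
  149/36 83/20 34/9
  503/120 371/100 433/120
  581/120 109/25 511/120
  103/18 459/80 187/36

Answer: 103/18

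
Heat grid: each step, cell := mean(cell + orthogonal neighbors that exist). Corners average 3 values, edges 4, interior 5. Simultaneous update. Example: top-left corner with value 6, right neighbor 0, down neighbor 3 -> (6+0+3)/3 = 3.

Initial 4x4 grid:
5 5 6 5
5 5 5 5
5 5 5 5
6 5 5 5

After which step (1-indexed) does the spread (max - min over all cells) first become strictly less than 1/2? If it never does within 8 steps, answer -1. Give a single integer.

Answer: 1

Derivation:
Step 1: max=16/3, min=5, spread=1/3
  -> spread < 1/2 first at step 1
Step 2: max=95/18, min=5, spread=5/18
Step 3: max=5611/1080, min=241/48, spread=377/2160
Step 4: max=33443/6480, min=12101/2400, spread=7703/64800
Step 5: max=4998643/972000, min=1092301/216000, spread=166577/1944000
Step 6: max=149570347/29160000, min=32853071/6480000, spread=692611/11664000
Step 7: max=4481432281/874800000, min=21939601/4320000, spread=77326157/1749600000
Step 8: max=223926732959/43740000000, min=29659488103/5832000000, spread=2961144373/87480000000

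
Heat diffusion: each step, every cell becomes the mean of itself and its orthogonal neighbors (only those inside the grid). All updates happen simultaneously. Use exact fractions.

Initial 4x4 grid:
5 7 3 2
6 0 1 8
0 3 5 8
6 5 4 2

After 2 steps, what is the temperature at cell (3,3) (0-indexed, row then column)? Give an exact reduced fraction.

Step 1: cell (3,3) = 14/3
Step 2: cell (3,3) = 173/36
Full grid after step 2:
  25/6 41/10 221/60 37/9
  159/40 159/50 19/5 547/120
  383/120 369/100 399/100 581/120
  143/36 443/120 521/120 173/36

Answer: 173/36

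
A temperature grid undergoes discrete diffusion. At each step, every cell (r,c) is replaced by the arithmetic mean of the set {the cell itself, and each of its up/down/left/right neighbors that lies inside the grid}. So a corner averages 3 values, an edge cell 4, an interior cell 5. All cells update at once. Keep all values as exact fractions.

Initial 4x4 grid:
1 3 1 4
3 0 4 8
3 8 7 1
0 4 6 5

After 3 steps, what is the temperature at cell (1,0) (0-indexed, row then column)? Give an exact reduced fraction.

Step 1: cell (1,0) = 7/4
Step 2: cell (1,0) = 671/240
Step 3: cell (1,0) = 761/288
Full grid after step 3:
  2563/1080 3769/1440 24413/7200 1651/432
  761/288 1991/600 23381/6000 1913/450
  24257/7200 23147/6000 4519/1000 473/100
  7649/2160 15001/3600 1877/400 1727/360

Answer: 761/288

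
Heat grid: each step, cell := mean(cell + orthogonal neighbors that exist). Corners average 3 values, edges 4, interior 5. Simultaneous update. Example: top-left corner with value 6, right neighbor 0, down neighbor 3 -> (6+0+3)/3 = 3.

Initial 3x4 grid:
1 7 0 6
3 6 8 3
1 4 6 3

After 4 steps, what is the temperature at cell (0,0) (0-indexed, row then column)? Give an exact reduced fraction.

Answer: 493379/129600

Derivation:
Step 1: cell (0,0) = 11/3
Step 2: cell (0,0) = 119/36
Step 3: cell (0,0) = 4133/1080
Step 4: cell (0,0) = 493379/129600
Full grid after step 4:
  493379/129600 904639/216000 309113/72000 96259/21600
  3362921/864000 1473409/360000 90613/20000 318883/72000
  494429/129600 457757/108000 159119/36000 4141/900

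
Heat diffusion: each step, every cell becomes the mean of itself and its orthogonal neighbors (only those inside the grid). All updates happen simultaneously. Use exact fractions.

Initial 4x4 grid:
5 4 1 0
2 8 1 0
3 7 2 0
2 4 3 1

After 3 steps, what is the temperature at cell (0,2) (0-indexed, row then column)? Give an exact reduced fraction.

Step 1: cell (0,2) = 3/2
Step 2: cell (0,2) = 131/60
Step 3: cell (0,2) = 3881/1800
Full grid after step 3:
  529/135 6319/1800 3881/1800 343/270
  7339/1800 5323/1500 3623/1500 2291/1800
  2299/600 3623/1000 301/120 2837/1800
  147/40 4063/1200 9289/3600 1933/1080

Answer: 3881/1800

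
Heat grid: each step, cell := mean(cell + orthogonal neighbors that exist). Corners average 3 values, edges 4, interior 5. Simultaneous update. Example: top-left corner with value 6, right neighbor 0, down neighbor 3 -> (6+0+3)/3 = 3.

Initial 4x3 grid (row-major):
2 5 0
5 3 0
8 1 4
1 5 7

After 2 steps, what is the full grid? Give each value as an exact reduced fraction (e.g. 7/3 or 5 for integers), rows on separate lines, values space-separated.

After step 1:
  4 5/2 5/3
  9/2 14/5 7/4
  15/4 21/5 3
  14/3 7/2 16/3
After step 2:
  11/3 329/120 71/36
  301/80 63/20 553/240
  1027/240 69/20 857/240
  143/36 177/40 71/18

Answer: 11/3 329/120 71/36
301/80 63/20 553/240
1027/240 69/20 857/240
143/36 177/40 71/18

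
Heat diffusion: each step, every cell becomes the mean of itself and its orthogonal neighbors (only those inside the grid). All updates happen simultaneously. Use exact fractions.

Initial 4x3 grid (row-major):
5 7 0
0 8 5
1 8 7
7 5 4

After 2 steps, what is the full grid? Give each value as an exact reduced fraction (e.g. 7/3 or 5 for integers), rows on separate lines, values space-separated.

After step 1:
  4 5 4
  7/2 28/5 5
  4 29/5 6
  13/3 6 16/3
After step 2:
  25/6 93/20 14/3
  171/40 249/50 103/20
  529/120 137/25 83/15
  43/9 161/30 52/9

Answer: 25/6 93/20 14/3
171/40 249/50 103/20
529/120 137/25 83/15
43/9 161/30 52/9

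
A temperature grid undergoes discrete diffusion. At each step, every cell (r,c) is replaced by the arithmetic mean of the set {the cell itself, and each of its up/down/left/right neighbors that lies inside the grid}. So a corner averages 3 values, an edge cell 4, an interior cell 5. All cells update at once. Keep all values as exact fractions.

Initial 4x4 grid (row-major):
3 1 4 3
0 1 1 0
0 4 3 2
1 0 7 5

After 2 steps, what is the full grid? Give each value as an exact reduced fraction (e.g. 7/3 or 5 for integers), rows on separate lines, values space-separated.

After step 1:
  4/3 9/4 9/4 7/3
  1 7/5 9/5 3/2
  5/4 8/5 17/5 5/2
  1/3 3 15/4 14/3
After step 2:
  55/36 217/120 259/120 73/36
  299/240 161/100 207/100 61/30
  251/240 213/100 261/100 181/60
  55/36 521/240 889/240 131/36

Answer: 55/36 217/120 259/120 73/36
299/240 161/100 207/100 61/30
251/240 213/100 261/100 181/60
55/36 521/240 889/240 131/36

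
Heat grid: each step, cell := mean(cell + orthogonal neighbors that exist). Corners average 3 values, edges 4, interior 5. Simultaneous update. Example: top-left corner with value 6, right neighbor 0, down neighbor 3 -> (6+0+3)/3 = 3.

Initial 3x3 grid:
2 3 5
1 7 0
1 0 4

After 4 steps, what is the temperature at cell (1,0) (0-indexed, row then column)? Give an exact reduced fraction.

Step 1: cell (1,0) = 11/4
Step 2: cell (1,0) = 457/240
Step 3: cell (1,0) = 37019/14400
Step 4: cell (1,0) = 2059393/864000
Full grid after step 4:
  29867/10800 2412643/864000 397679/129600
  2059393/864000 123577/45000 195689/72000
  302729/129600 83407/36000 85501/32400

Answer: 2059393/864000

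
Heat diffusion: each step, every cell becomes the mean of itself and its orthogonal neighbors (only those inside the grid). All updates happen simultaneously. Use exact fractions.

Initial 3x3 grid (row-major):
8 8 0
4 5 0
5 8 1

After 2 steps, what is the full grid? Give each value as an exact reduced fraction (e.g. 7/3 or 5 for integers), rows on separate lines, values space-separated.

After step 1:
  20/3 21/4 8/3
  11/2 5 3/2
  17/3 19/4 3
After step 2:
  209/36 235/48 113/36
  137/24 22/5 73/24
  191/36 221/48 37/12

Answer: 209/36 235/48 113/36
137/24 22/5 73/24
191/36 221/48 37/12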